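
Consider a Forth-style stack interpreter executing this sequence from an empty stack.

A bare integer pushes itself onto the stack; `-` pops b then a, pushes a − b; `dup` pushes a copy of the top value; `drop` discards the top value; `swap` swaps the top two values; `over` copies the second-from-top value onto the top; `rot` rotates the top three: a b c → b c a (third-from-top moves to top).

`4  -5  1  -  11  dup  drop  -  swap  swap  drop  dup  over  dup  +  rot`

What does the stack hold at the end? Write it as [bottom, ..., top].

4     4
-5    4 -5
1     4 -5 1
-     4 -6
11    4 -6 11
dup   4 -6 11 11
drop  4 -6 11
-     4 -17
swap  -17 4
swap  4 -17
drop  4
dup   4 4
over  4 4 4
dup   4 4 4 4
+     4 4 8
rot   4 8 4

[4, 8, 4]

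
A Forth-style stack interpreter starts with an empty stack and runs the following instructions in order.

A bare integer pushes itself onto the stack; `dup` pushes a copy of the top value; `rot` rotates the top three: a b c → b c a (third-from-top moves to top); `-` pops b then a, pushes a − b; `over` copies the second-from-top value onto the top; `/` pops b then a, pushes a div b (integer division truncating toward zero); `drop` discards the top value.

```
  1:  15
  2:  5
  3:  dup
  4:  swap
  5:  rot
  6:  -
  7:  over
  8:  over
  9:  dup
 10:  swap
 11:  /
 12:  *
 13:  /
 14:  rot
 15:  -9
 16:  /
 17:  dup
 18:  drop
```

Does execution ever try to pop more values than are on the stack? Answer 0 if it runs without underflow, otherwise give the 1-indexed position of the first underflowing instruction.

14

15   : [15]
5    : [15, 5]
dup  : [15, 5, 5]
swap : [15, 5, 5]
rot  : [5, 5, 15]
-    : [5, -10]
over : [5, -10, 5]
over : [5, -10, 5, -10]
dup  : [5, -10, 5, -10, -10]
swap : [5, -10, 5, -10, -10]
/    : [5, -10, 5, 1]
*    : [5, -10, 5]
/    : [5, -2]
rot  — needs 3 operands, stack has 2 → underflow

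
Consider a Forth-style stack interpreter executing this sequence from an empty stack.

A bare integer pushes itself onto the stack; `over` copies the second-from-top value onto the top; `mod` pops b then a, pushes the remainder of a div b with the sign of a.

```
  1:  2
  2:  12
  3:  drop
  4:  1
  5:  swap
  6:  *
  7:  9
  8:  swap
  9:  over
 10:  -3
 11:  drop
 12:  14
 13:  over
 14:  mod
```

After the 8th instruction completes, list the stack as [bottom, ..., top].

2     [2]
12    [2, 12]
drop  [2]
1     [2, 1]
swap  [1, 2]
*     [2]
9     [2, 9]
swap  [9, 2]

[9, 2]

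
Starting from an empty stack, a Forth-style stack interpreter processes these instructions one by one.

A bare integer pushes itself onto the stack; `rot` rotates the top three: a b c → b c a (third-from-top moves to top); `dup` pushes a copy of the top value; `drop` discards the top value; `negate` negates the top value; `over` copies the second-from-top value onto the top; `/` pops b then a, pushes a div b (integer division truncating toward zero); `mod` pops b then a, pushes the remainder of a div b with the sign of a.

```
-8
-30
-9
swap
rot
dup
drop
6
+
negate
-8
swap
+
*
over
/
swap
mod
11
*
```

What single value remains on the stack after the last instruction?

-8     : [-8]
-30    : [-8, -30]
-9     : [-8, -30, -9]
swap   : [-8, -9, -30]
rot    : [-9, -30, -8]
dup    : [-9, -30, -8, -8]
drop   : [-9, -30, -8]
6      : [-9, -30, -8, 6]
+      : [-9, -30, -2]
negate : [-9, -30, 2]
-8     : [-9, -30, 2, -8]
swap   : [-9, -30, -8, 2]
+      : [-9, -30, -6]
*      : [-9, 180]
over   : [-9, 180, -9]
/      : [-9, -20]
swap   : [-20, -9]
mod    : [-2]
11     : [-2, 11]
*      : [-22]

-22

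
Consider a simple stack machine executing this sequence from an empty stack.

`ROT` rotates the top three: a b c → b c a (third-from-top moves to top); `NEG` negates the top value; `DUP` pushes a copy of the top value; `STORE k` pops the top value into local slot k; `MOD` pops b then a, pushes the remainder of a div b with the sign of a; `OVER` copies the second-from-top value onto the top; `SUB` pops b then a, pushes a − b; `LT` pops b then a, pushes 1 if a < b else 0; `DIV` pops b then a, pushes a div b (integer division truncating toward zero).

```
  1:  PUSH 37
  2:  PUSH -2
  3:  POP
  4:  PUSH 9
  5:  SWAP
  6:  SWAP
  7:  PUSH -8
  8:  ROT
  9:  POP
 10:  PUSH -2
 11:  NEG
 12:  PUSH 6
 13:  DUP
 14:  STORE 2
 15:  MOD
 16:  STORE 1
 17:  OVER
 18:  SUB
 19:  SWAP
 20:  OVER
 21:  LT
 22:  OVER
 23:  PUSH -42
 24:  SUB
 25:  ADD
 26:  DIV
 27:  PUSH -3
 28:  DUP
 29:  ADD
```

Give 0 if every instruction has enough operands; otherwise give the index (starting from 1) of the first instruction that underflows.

PUSH 37   37
PUSH -2   37 -2
POP       37
PUSH 9    37 9
SWAP      9 37
SWAP      37 9
PUSH -8   37 9 -8
ROT       9 -8 37
POP       9 -8
PUSH -2   9 -8 -2
NEG       9 -8 2
PUSH 6    9 -8 2 6
DUP       9 -8 2 6 6
STORE 2   9 -8 2 6
MOD       9 -8 2
STORE 1   9 -8
OVER      9 -8 9
SUB       9 -17
SWAP      -17 9
OVER      -17 9 -17
LT        -17 0
OVER      -17 0 -17
PUSH -42  -17 0 -17 -42
SUB       -17 0 25
ADD       -17 25
DIV       0
PUSH -3   0 -3
DUP       0 -3 -3
ADD       0 -6

0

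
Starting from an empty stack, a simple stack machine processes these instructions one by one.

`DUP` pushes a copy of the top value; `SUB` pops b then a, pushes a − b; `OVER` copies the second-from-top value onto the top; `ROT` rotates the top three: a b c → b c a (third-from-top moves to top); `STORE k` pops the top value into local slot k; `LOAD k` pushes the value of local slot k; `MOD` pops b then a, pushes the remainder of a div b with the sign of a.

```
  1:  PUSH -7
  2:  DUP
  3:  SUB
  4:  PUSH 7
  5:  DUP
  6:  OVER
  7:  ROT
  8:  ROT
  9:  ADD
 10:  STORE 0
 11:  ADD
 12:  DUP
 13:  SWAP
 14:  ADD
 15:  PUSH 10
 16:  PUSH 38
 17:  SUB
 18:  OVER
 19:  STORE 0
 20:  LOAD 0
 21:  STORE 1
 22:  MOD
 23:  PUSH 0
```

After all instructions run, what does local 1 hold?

14

PUSH -7 -> [-7]
DUP     -> [-7, -7]
SUB     -> [0]
PUSH 7  -> [0, 7]
DUP     -> [0, 7, 7]
OVER    -> [0, 7, 7, 7]
ROT     -> [0, 7, 7, 7]
ROT     -> [0, 7, 7, 7]
ADD     -> [0, 7, 14]
STORE 0 -> [0, 7]
ADD     -> [7]
DUP     -> [7, 7]
SWAP    -> [7, 7]
ADD     -> [14]
PUSH 10 -> [14, 10]
PUSH 38 -> [14, 10, 38]
SUB     -> [14, -28]
OVER    -> [14, -28, 14]
STORE 0 -> [14, -28]
LOAD 0  -> [14, -28, 14]
STORE 1 -> [14, -28]
MOD     -> [14]
PUSH 0  -> [14, 0]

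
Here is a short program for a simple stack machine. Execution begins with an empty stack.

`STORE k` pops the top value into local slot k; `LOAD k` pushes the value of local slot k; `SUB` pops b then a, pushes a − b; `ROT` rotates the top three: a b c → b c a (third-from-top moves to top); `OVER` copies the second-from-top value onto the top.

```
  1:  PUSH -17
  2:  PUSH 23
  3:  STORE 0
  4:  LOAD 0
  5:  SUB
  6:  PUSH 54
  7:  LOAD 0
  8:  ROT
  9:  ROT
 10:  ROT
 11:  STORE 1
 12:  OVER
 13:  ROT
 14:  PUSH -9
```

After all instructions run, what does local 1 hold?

23

PUSH -17 → -17
PUSH 23  → -17 23
STORE 0  → -17
LOAD 0   → -17 23
SUB      → -40
PUSH 54  → -40 54
LOAD 0   → -40 54 23
ROT      → 54 23 -40
ROT      → 23 -40 54
ROT      → -40 54 23
STORE 1  → -40 54
OVER     → -40 54 -40
ROT      → 54 -40 -40
PUSH -9  → 54 -40 -40 -9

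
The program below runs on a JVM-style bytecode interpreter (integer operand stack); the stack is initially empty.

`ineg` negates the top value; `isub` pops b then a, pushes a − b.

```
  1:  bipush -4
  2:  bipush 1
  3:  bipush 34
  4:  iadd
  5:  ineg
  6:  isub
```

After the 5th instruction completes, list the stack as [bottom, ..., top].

[-4, -35]

bipush -4 -> -4
bipush 1  -> -4 1
bipush 34 -> -4 1 34
iadd      -> -4 35
ineg      -> -4 -35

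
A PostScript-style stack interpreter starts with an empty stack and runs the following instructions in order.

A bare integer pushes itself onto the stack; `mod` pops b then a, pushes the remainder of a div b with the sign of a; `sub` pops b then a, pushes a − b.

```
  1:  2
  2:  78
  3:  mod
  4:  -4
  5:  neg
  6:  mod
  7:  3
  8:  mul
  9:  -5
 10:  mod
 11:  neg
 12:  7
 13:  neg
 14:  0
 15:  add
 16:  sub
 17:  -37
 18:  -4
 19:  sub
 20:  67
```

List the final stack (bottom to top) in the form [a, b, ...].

2   : 2
78  : 2 78
mod : 2
-4  : 2 -4
neg : 2 4
mod : 2
3   : 2 3
mul : 6
-5  : 6 -5
mod : 1
neg : -1
7   : -1 7
neg : -1 -7
0   : -1 -7 0
add : -1 -7
sub : 6
-37 : 6 -37
-4  : 6 -37 -4
sub : 6 -33
67  : 6 -33 67

[6, -33, 67]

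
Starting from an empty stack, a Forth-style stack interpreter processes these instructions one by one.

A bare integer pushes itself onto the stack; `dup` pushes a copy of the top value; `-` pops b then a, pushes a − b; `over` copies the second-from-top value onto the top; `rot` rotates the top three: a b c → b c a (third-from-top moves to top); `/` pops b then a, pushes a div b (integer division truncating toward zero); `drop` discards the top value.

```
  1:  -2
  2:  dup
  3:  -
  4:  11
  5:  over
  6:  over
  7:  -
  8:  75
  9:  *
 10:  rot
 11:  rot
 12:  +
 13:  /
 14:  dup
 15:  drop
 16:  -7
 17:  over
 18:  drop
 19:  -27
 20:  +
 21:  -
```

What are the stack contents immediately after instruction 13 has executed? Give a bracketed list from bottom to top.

-2   → -2
dup  → -2 -2
-    → 0
11   → 0 11
over → 0 11 0
over → 0 11 0 11
-    → 0 11 -11
75   → 0 11 -11 75
*    → 0 11 -825
rot  → 11 -825 0
rot  → -825 0 11
+    → -825 11
/    → -75

[-75]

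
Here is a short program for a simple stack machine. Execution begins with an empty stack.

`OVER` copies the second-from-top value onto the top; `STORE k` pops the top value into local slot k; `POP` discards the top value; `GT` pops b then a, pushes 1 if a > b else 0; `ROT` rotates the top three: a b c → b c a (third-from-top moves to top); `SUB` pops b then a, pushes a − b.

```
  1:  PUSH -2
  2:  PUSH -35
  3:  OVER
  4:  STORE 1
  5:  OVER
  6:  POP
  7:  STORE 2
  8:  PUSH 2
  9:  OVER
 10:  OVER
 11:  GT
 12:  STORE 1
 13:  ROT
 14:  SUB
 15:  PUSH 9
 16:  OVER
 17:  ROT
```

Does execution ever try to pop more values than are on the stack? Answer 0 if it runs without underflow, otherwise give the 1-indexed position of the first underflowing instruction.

PUSH -2  -> -2
PUSH -35 -> -2 -35
OVER     -> -2 -35 -2
STORE 1  -> -2 -35
OVER     -> -2 -35 -2
POP      -> -2 -35
STORE 2  -> -2
PUSH 2   -> -2 2
OVER     -> -2 2 -2
OVER     -> -2 2 -2 2
GT       -> -2 2 0
STORE 1  -> -2 2
ROT  — needs 3 operands, stack has 2 → underflow

13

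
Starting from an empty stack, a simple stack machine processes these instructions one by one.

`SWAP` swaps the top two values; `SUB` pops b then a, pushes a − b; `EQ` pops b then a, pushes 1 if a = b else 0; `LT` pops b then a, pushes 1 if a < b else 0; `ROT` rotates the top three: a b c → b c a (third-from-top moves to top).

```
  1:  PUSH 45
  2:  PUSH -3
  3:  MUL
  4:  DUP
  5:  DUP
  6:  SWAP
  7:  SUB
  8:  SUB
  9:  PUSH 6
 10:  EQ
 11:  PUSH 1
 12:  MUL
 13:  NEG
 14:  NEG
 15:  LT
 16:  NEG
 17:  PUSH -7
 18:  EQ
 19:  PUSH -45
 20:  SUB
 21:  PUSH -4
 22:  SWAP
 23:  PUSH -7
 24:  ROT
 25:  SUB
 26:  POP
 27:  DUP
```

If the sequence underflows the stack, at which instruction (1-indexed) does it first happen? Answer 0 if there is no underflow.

PUSH 45 : [45]
PUSH -3 : [45, -3]
MUL     : [-135]
DUP     : [-135, -135]
DUP     : [-135, -135, -135]
SWAP    : [-135, -135, -135]
SUB     : [-135, 0]
SUB     : [-135]
PUSH 6  : [-135, 6]
EQ      : [0]
PUSH 1  : [0, 1]
MUL     : [0]
NEG     : [0]
NEG     : [0]
LT  — needs 2 operands, stack has 1 → underflow

15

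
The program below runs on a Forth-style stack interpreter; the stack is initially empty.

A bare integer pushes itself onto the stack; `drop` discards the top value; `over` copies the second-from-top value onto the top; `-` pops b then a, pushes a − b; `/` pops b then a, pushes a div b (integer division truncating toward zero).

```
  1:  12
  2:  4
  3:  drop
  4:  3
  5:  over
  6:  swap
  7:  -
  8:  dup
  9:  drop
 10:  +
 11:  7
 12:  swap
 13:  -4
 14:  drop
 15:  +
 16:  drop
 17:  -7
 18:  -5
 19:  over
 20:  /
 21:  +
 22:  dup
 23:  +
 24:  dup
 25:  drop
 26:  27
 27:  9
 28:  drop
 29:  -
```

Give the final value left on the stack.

-41

12    [12]
4     [12, 4]
drop  [12]
3     [12, 3]
over  [12, 3, 12]
swap  [12, 12, 3]
-     [12, 9]
dup   [12, 9, 9]
drop  [12, 9]
+     [21]
7     [21, 7]
swap  [7, 21]
-4    [7, 21, -4]
drop  [7, 21]
+     [28]
drop  []
-7    [-7]
-5    [-7, -5]
over  [-7, -5, -7]
/     [-7, 0]
+     [-7]
dup   [-7, -7]
+     [-14]
dup   [-14, -14]
drop  [-14]
27    [-14, 27]
9     [-14, 27, 9]
drop  [-14, 27]
-     [-41]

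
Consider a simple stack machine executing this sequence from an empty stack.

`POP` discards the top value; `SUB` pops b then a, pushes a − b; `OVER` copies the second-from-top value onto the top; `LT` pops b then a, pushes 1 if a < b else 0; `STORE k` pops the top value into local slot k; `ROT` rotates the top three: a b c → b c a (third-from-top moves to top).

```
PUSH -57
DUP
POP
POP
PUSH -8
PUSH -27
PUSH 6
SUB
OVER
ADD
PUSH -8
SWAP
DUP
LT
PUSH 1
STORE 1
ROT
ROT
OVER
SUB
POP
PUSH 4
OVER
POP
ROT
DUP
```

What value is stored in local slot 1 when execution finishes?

PUSH -57 : [-57]
DUP      : [-57, -57]
POP      : [-57]
POP      : []
PUSH -8  : [-8]
PUSH -27 : [-8, -27]
PUSH 6   : [-8, -27, 6]
SUB      : [-8, -33]
OVER     : [-8, -33, -8]
ADD      : [-8, -41]
PUSH -8  : [-8, -41, -8]
SWAP     : [-8, -8, -41]
DUP      : [-8, -8, -41, -41]
LT       : [-8, -8, 0]
PUSH 1   : [-8, -8, 0, 1]
STORE 1  : [-8, -8, 0]
ROT      : [-8, 0, -8]
ROT      : [0, -8, -8]
OVER     : [0, -8, -8, -8]
SUB      : [0, -8, 0]
POP      : [0, -8]
PUSH 4   : [0, -8, 4]
OVER     : [0, -8, 4, -8]
POP      : [0, -8, 4]
ROT      : [-8, 4, 0]
DUP      : [-8, 4, 0, 0]

1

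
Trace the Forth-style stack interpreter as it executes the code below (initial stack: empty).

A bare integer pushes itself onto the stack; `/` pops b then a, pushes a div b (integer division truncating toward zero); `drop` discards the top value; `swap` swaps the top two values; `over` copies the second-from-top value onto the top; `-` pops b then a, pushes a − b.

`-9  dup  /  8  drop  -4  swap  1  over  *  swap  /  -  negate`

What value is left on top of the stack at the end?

-9     : [-9]
dup    : [-9, -9]
/      : [1]
8      : [1, 8]
drop   : [1]
-4     : [1, -4]
swap   : [-4, 1]
1      : [-4, 1, 1]
over   : [-4, 1, 1, 1]
*      : [-4, 1, 1]
swap   : [-4, 1, 1]
/      : [-4, 1]
-      : [-5]
negate : [5]

5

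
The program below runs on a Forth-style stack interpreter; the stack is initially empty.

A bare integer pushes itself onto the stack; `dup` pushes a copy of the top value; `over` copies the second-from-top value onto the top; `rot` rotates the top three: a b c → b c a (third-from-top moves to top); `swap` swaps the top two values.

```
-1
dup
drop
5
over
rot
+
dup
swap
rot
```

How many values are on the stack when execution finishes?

3

-1   → -1
dup  → -1 -1
drop → -1
5    → -1 5
over → -1 5 -1
rot  → 5 -1 -1
+    → 5 -2
dup  → 5 -2 -2
swap → 5 -2 -2
rot  → -2 -2 5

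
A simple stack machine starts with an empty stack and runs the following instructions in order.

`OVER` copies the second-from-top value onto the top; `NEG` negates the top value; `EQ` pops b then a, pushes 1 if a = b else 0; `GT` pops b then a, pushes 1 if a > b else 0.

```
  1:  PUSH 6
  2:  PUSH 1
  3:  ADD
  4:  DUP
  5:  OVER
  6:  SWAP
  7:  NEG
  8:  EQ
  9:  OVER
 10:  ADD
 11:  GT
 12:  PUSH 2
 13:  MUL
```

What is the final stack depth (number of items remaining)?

PUSH 6  6
PUSH 1  6 1
ADD     7
DUP     7 7
OVER    7 7 7
SWAP    7 7 7
NEG     7 7 -7
EQ      7 0
OVER    7 0 7
ADD     7 7
GT      0
PUSH 2  0 2
MUL     0

1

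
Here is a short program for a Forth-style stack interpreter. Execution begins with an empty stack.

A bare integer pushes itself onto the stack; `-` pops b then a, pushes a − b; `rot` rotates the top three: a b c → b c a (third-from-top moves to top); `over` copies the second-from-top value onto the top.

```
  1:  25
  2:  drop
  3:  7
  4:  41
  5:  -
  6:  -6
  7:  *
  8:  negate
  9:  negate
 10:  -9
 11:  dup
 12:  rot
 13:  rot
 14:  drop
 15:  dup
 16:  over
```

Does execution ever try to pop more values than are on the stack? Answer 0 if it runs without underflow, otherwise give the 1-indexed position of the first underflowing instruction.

25     -> 25
drop   -> (empty)
7      -> 7
41     -> 7 41
-      -> -34
-6     -> -34 -6
*      -> 204
negate -> -204
negate -> 204
-9     -> 204 -9
dup    -> 204 -9 -9
rot    -> -9 -9 204
rot    -> -9 204 -9
drop   -> -9 204
dup    -> -9 204 204
over   -> -9 204 204 204

0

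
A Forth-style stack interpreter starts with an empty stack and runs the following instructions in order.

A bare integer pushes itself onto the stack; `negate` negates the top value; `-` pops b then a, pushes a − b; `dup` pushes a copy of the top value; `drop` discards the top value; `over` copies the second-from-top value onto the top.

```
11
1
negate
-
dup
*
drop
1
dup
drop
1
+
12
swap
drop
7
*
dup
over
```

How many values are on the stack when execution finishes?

3

11     -> [11]
1      -> [11, 1]
negate -> [11, -1]
-      -> [12]
dup    -> [12, 12]
*      -> [144]
drop   -> []
1      -> [1]
dup    -> [1, 1]
drop   -> [1]
1      -> [1, 1]
+      -> [2]
12     -> [2, 12]
swap   -> [12, 2]
drop   -> [12]
7      -> [12, 7]
*      -> [84]
dup    -> [84, 84]
over   -> [84, 84, 84]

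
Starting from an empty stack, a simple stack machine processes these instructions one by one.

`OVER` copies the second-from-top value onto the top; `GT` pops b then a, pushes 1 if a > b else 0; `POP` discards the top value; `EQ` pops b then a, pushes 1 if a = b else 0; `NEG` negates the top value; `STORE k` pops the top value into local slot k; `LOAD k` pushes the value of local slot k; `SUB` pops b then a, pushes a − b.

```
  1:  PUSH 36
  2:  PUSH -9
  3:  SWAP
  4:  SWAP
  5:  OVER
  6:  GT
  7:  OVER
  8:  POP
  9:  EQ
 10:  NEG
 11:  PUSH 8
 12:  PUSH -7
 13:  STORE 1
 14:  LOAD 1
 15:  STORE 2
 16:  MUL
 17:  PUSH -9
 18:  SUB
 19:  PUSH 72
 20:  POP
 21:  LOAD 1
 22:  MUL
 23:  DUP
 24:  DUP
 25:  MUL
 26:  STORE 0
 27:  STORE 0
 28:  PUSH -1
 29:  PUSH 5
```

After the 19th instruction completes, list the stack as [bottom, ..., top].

PUSH 36 : [36]
PUSH -9 : [36, -9]
SWAP    : [-9, 36]
SWAP    : [36, -9]
OVER    : [36, -9, 36]
GT      : [36, 0]
OVER    : [36, 0, 36]
POP     : [36, 0]
EQ      : [0]
NEG     : [0]
PUSH 8  : [0, 8]
PUSH -7 : [0, 8, -7]
STORE 1 : [0, 8]
LOAD 1  : [0, 8, -7]
STORE 2 : [0, 8]
MUL     : [0]
PUSH -9 : [0, -9]
SUB     : [9]
PUSH 72 : [9, 72]

[9, 72]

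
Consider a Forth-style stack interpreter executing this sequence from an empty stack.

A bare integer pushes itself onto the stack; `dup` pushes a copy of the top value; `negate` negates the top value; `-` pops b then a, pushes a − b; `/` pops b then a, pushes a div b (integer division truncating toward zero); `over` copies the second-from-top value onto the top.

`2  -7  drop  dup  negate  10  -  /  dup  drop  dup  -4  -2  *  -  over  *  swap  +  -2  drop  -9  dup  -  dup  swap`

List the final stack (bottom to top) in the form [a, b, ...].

[0, 0, 0]

2       2
-7      2 -7
drop    2
dup     2 2
negate  2 -2
10      2 -2 10
-       2 -12
/       0
dup     0 0
drop    0
dup     0 0
-4      0 0 -4
-2      0 0 -4 -2
*       0 0 8
-       0 -8
over    0 -8 0
*       0 0
swap    0 0
+       0
-2      0 -2
drop    0
-9      0 -9
dup     0 -9 -9
-       0 0
dup     0 0 0
swap    0 0 0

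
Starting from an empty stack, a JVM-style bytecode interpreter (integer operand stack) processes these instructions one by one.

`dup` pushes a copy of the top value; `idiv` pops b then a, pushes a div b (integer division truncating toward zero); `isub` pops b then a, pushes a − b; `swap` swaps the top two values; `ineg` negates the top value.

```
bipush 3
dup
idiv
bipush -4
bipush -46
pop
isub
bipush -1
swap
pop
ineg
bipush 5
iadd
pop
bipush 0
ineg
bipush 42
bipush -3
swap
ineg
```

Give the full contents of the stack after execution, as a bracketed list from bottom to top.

[0, -3, -42]

bipush 3   : 3
dup        : 3 3
idiv       : 1
bipush -4  : 1 -4
bipush -46 : 1 -4 -46
pop        : 1 -4
isub       : 5
bipush -1  : 5 -1
swap       : -1 5
pop        : -1
ineg       : 1
bipush 5   : 1 5
iadd       : 6
pop        : (empty)
bipush 0   : 0
ineg       : 0
bipush 42  : 0 42
bipush -3  : 0 42 -3
swap       : 0 -3 42
ineg       : 0 -3 -42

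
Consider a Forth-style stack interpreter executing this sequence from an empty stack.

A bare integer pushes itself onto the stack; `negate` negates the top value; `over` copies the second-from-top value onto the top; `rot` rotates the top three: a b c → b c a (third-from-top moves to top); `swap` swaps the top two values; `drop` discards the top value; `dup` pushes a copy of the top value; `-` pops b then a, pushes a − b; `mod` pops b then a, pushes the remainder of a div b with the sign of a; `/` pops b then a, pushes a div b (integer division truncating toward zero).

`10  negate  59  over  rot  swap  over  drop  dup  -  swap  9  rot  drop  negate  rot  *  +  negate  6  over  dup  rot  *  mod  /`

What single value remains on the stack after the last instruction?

1

10      10
negate  -10
59      -10 59
over    -10 59 -10
rot     59 -10 -10
swap    59 -10 -10
over    59 -10 -10 -10
drop    59 -10 -10
dup     59 -10 -10 -10
-       59 -10 0
swap    59 0 -10
9       59 0 -10 9
rot     59 -10 9 0
drop    59 -10 9
negate  59 -10 -9
rot     -10 -9 59
*       -10 -531
+       -541
negate  541
6       541 6
over    541 6 541
dup     541 6 541 541
rot     541 541 541 6
*       541 541 3246
mod     541 541
/       1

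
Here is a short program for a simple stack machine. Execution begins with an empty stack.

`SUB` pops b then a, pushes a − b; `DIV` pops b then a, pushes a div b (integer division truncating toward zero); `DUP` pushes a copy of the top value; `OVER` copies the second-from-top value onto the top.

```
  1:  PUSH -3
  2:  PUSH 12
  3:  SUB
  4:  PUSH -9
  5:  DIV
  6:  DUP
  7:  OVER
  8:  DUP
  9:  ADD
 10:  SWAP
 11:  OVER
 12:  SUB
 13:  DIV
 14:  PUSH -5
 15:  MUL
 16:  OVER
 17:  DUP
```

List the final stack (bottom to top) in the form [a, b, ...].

[1, 10, 1, 1]

PUSH -3 -> [-3]
PUSH 12 -> [-3, 12]
SUB     -> [-15]
PUSH -9 -> [-15, -9]
DIV     -> [1]
DUP     -> [1, 1]
OVER    -> [1, 1, 1]
DUP     -> [1, 1, 1, 1]
ADD     -> [1, 1, 2]
SWAP    -> [1, 2, 1]
OVER    -> [1, 2, 1, 2]
SUB     -> [1, 2, -1]
DIV     -> [1, -2]
PUSH -5 -> [1, -2, -5]
MUL     -> [1, 10]
OVER    -> [1, 10, 1]
DUP     -> [1, 10, 1, 1]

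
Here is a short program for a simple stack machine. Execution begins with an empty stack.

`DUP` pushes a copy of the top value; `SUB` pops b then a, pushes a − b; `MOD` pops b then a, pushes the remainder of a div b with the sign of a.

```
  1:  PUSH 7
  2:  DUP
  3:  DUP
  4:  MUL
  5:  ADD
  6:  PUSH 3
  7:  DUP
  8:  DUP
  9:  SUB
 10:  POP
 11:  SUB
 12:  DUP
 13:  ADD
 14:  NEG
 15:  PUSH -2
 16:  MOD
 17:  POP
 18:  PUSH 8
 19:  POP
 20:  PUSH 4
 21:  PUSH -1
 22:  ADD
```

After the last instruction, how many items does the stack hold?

1

PUSH 7  : [7]
DUP     : [7, 7]
DUP     : [7, 7, 7]
MUL     : [7, 49]
ADD     : [56]
PUSH 3  : [56, 3]
DUP     : [56, 3, 3]
DUP     : [56, 3, 3, 3]
SUB     : [56, 3, 0]
POP     : [56, 3]
SUB     : [53]
DUP     : [53, 53]
ADD     : [106]
NEG     : [-106]
PUSH -2 : [-106, -2]
MOD     : [0]
POP     : []
PUSH 8  : [8]
POP     : []
PUSH 4  : [4]
PUSH -1 : [4, -1]
ADD     : [3]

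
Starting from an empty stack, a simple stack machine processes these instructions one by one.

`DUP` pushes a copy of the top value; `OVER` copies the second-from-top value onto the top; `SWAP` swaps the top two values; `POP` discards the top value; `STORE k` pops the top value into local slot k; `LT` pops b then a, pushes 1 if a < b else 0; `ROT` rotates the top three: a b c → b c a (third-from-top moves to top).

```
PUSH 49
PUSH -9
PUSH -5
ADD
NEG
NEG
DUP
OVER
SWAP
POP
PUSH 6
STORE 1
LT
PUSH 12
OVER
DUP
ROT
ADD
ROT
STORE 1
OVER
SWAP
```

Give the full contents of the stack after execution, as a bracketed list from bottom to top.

[49, 0, 0, 12]

PUSH 49  49
PUSH -9  49 -9
PUSH -5  49 -9 -5
ADD      49 -14
NEG      49 14
NEG      49 -14
DUP      49 -14 -14
OVER     49 -14 -14 -14
SWAP     49 -14 -14 -14
POP      49 -14 -14
PUSH 6   49 -14 -14 6
STORE 1  49 -14 -14
LT       49 0
PUSH 12  49 0 12
OVER     49 0 12 0
DUP      49 0 12 0 0
ROT      49 0 0 0 12
ADD      49 0 0 12
ROT      49 0 12 0
STORE 1  49 0 12
OVER     49 0 12 0
SWAP     49 0 0 12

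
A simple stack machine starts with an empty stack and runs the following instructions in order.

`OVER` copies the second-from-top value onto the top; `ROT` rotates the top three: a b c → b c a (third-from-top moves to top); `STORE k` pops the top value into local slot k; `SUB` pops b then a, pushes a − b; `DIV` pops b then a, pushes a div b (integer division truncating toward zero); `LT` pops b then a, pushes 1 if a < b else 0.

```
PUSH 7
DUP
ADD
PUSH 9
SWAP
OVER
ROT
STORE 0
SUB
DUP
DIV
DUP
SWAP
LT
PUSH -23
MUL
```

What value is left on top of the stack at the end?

PUSH 7   -> [7]
DUP      -> [7, 7]
ADD      -> [14]
PUSH 9   -> [14, 9]
SWAP     -> [9, 14]
OVER     -> [9, 14, 9]
ROT      -> [14, 9, 9]
STORE 0  -> [14, 9]
SUB      -> [5]
DUP      -> [5, 5]
DIV      -> [1]
DUP      -> [1, 1]
SWAP     -> [1, 1]
LT       -> [0]
PUSH -23 -> [0, -23]
MUL      -> [0]

0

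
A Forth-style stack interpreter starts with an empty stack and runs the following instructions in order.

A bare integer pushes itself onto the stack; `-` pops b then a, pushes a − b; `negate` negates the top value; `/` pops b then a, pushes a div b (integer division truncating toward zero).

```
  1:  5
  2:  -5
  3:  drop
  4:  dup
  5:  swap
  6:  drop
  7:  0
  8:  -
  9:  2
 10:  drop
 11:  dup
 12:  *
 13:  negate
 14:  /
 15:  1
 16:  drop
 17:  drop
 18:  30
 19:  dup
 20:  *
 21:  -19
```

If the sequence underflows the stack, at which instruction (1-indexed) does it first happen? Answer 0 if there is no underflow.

14

5      → 5
-5     → 5 -5
drop   → 5
dup    → 5 5
swap   → 5 5
drop   → 5
0      → 5 0
-      → 5
2      → 5 2
drop   → 5
dup    → 5 5
*      → 25
negate → -25
/  — needs 2 operands, stack has 1 → underflow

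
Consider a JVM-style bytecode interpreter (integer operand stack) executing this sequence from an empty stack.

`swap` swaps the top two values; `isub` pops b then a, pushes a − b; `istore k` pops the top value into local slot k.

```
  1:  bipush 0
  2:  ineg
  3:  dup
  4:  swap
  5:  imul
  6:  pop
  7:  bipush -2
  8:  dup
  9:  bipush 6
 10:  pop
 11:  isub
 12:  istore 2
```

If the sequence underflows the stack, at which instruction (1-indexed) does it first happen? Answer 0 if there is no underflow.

0

bipush 0   [0]
ineg       [0]
dup        [0, 0]
swap       [0, 0]
imul       [0]
pop        []
bipush -2  [-2]
dup        [-2, -2]
bipush 6   [-2, -2, 6]
pop        [-2, -2]
isub       [0]
istore 2   []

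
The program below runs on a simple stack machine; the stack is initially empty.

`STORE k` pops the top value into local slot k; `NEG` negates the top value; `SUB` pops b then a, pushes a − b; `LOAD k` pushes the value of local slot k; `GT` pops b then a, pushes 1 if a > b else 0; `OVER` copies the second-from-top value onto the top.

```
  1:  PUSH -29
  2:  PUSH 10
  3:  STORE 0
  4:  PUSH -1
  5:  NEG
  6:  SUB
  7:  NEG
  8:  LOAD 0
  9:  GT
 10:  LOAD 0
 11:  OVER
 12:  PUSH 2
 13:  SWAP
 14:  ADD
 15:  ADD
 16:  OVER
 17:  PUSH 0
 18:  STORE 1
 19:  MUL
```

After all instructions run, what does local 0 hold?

PUSH -29 -> [-29]
PUSH 10  -> [-29, 10]
STORE 0  -> [-29]
PUSH -1  -> [-29, -1]
NEG      -> [-29, 1]
SUB      -> [-30]
NEG      -> [30]
LOAD 0   -> [30, 10]
GT       -> [1]
LOAD 0   -> [1, 10]
OVER     -> [1, 10, 1]
PUSH 2   -> [1, 10, 1, 2]
SWAP     -> [1, 10, 2, 1]
ADD      -> [1, 10, 3]
ADD      -> [1, 13]
OVER     -> [1, 13, 1]
PUSH 0   -> [1, 13, 1, 0]
STORE 1  -> [1, 13, 1]
MUL      -> [1, 13]

10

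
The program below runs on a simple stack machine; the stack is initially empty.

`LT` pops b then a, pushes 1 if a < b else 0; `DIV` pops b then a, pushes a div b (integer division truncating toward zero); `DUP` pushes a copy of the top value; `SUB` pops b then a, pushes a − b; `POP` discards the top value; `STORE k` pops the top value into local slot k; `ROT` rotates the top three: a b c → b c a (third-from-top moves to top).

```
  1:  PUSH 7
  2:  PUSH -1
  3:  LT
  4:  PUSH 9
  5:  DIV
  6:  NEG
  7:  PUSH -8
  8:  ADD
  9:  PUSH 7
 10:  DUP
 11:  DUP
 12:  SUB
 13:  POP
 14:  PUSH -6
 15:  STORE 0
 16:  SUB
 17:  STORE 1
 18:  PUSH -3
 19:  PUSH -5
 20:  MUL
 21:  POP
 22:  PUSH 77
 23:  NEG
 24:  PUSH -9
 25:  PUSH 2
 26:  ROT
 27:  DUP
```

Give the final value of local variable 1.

-15

PUSH 7  -> [7]
PUSH -1 -> [7, -1]
LT      -> [0]
PUSH 9  -> [0, 9]
DIV     -> [0]
NEG     -> [0]
PUSH -8 -> [0, -8]
ADD     -> [-8]
PUSH 7  -> [-8, 7]
DUP     -> [-8, 7, 7]
DUP     -> [-8, 7, 7, 7]
SUB     -> [-8, 7, 0]
POP     -> [-8, 7]
PUSH -6 -> [-8, 7, -6]
STORE 0 -> [-8, 7]
SUB     -> [-15]
STORE 1 -> []
PUSH -3 -> [-3]
PUSH -5 -> [-3, -5]
MUL     -> [15]
POP     -> []
PUSH 77 -> [77]
NEG     -> [-77]
PUSH -9 -> [-77, -9]
PUSH 2  -> [-77, -9, 2]
ROT     -> [-9, 2, -77]
DUP     -> [-9, 2, -77, -77]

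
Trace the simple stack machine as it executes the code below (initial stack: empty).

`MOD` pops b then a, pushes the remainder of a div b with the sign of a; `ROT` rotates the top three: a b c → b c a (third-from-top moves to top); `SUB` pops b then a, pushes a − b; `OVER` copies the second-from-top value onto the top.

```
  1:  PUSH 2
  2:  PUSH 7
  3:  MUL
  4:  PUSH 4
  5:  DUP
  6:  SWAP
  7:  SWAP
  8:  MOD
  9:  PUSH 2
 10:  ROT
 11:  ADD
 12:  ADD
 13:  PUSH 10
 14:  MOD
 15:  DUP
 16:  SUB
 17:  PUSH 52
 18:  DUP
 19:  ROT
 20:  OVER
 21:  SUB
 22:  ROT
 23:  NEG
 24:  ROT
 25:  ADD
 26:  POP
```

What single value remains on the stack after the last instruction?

-52

PUSH 2  → [2]
PUSH 7  → [2, 7]
MUL     → [14]
PUSH 4  → [14, 4]
DUP     → [14, 4, 4]
SWAP    → [14, 4, 4]
SWAP    → [14, 4, 4]
MOD     → [14, 0]
PUSH 2  → [14, 0, 2]
ROT     → [0, 2, 14]
ADD     → [0, 16]
ADD     → [16]
PUSH 10 → [16, 10]
MOD     → [6]
DUP     → [6, 6]
SUB     → [0]
PUSH 52 → [0, 52]
DUP     → [0, 52, 52]
ROT     → [52, 52, 0]
OVER    → [52, 52, 0, 52]
SUB     → [52, 52, -52]
ROT     → [52, -52, 52]
NEG     → [52, -52, -52]
ROT     → [-52, -52, 52]
ADD     → [-52, 0]
POP     → [-52]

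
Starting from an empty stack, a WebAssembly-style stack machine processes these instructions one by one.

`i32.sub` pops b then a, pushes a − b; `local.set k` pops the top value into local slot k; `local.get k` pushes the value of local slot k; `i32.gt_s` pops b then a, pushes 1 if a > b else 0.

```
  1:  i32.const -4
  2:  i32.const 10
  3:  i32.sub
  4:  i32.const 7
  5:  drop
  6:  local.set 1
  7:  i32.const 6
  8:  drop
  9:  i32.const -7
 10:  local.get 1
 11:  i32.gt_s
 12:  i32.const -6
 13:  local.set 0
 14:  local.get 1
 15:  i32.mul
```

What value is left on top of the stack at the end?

-14

i32.const -4 → -4
i32.const 10 → -4 10
i32.sub      → -14
i32.const 7  → -14 7
drop         → -14
local.set 1  → (empty)
i32.const 6  → 6
drop         → (empty)
i32.const -7 → -7
local.get 1  → -7 -14
i32.gt_s     → 1
i32.const -6 → 1 -6
local.set 0  → 1
local.get 1  → 1 -14
i32.mul      → -14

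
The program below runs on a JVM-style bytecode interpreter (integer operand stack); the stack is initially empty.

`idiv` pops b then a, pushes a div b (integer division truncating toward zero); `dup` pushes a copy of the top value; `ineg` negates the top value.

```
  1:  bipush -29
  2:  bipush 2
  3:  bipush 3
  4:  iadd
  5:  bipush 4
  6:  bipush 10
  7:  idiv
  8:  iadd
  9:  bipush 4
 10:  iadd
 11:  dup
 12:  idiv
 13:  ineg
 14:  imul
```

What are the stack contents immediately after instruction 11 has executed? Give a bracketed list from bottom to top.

[-29, 9, 9]

bipush -29  [-29]
bipush 2    [-29, 2]
bipush 3    [-29, 2, 3]
iadd        [-29, 5]
bipush 4    [-29, 5, 4]
bipush 10   [-29, 5, 4, 10]
idiv        [-29, 5, 0]
iadd        [-29, 5]
bipush 4    [-29, 5, 4]
iadd        [-29, 9]
dup         [-29, 9, 9]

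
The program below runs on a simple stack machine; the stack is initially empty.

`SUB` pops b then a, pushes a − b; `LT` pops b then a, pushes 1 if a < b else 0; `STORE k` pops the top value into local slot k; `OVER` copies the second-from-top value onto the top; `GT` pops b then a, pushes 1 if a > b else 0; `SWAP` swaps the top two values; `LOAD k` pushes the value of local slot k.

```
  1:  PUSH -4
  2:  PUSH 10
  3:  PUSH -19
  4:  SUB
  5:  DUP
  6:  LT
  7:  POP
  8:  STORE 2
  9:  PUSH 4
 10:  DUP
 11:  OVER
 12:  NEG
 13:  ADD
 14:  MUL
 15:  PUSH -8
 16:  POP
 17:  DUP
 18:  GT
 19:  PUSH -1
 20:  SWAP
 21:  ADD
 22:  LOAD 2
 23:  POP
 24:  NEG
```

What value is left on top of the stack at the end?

PUSH -4  → [-4]
PUSH 10  → [-4, 10]
PUSH -19 → [-4, 10, -19]
SUB      → [-4, 29]
DUP      → [-4, 29, 29]
LT       → [-4, 0]
POP      → [-4]
STORE 2  → []
PUSH 4   → [4]
DUP      → [4, 4]
OVER     → [4, 4, 4]
NEG      → [4, 4, -4]
ADD      → [4, 0]
MUL      → [0]
PUSH -8  → [0, -8]
POP      → [0]
DUP      → [0, 0]
GT       → [0]
PUSH -1  → [0, -1]
SWAP     → [-1, 0]
ADD      → [-1]
LOAD 2   → [-1, -4]
POP      → [-1]
NEG      → [1]

1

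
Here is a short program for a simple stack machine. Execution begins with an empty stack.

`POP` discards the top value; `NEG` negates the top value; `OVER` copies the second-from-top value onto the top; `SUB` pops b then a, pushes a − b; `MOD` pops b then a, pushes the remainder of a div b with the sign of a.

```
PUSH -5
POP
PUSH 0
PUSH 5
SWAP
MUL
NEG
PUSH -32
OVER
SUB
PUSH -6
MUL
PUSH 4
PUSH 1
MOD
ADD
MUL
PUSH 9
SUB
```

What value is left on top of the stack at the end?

PUSH -5  -> -5
POP      -> (empty)
PUSH 0   -> 0
PUSH 5   -> 0 5
SWAP     -> 5 0
MUL      -> 0
NEG      -> 0
PUSH -32 -> 0 -32
OVER     -> 0 -32 0
SUB      -> 0 -32
PUSH -6  -> 0 -32 -6
MUL      -> 0 192
PUSH 4   -> 0 192 4
PUSH 1   -> 0 192 4 1
MOD      -> 0 192 0
ADD      -> 0 192
MUL      -> 0
PUSH 9   -> 0 9
SUB      -> -9

-9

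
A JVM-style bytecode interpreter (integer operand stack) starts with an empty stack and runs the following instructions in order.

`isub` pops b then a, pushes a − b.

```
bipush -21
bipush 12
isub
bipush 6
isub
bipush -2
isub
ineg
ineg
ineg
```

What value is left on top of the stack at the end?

37

bipush -21  -21
bipush 12   -21 12
isub        -33
bipush 6    -33 6
isub        -39
bipush -2   -39 -2
isub        -37
ineg        37
ineg        -37
ineg        37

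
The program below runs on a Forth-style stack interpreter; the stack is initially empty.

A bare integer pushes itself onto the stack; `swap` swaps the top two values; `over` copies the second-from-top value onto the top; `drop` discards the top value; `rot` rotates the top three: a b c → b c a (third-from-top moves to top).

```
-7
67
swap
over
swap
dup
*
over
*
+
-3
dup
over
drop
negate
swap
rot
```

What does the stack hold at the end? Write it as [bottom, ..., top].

-7      -7
67      -7 67
swap    67 -7
over    67 -7 67
swap    67 67 -7
dup     67 67 -7 -7
*       67 67 49
over    67 67 49 67
*       67 67 3283
+       67 3350
-3      67 3350 -3
dup     67 3350 -3 -3
over    67 3350 -3 -3 -3
drop    67 3350 -3 -3
negate  67 3350 -3 3
swap    67 3350 3 -3
rot     67 3 -3 3350

[67, 3, -3, 3350]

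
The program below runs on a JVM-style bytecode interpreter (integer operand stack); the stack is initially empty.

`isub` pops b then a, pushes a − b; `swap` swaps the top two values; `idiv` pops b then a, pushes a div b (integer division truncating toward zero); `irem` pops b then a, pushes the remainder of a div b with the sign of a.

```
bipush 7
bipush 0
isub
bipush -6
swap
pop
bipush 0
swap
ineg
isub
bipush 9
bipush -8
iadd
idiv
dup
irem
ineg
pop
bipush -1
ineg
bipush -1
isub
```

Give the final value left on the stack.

2

bipush 7  : 7
bipush 0  : 7 0
isub      : 7
bipush -6 : 7 -6
swap      : -6 7
pop       : -6
bipush 0  : -6 0
swap      : 0 -6
ineg      : 0 6
isub      : -6
bipush 9  : -6 9
bipush -8 : -6 9 -8
iadd      : -6 1
idiv      : -6
dup       : -6 -6
irem      : 0
ineg      : 0
pop       : (empty)
bipush -1 : -1
ineg      : 1
bipush -1 : 1 -1
isub      : 2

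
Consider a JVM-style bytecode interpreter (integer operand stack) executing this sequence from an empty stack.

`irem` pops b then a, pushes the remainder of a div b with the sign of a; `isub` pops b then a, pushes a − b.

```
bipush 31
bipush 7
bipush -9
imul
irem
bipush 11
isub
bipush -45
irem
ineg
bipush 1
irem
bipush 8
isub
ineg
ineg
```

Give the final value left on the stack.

-8

bipush 31  -> [31]
bipush 7   -> [31, 7]
bipush -9  -> [31, 7, -9]
imul       -> [31, -63]
irem       -> [31]
bipush 11  -> [31, 11]
isub       -> [20]
bipush -45 -> [20, -45]
irem       -> [20]
ineg       -> [-20]
bipush 1   -> [-20, 1]
irem       -> [0]
bipush 8   -> [0, 8]
isub       -> [-8]
ineg       -> [8]
ineg       -> [-8]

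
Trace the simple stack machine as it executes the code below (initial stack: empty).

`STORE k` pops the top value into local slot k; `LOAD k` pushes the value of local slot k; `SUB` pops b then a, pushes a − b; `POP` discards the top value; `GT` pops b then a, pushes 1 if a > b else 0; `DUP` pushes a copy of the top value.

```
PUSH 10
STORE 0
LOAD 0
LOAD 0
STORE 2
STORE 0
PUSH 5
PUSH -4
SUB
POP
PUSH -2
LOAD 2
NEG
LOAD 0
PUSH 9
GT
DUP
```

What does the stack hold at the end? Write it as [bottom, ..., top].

PUSH 10 -> [10]
STORE 0 -> []
LOAD 0  -> [10]
LOAD 0  -> [10, 10]
STORE 2 -> [10]
STORE 0 -> []
PUSH 5  -> [5]
PUSH -4 -> [5, -4]
SUB     -> [9]
POP     -> []
PUSH -2 -> [-2]
LOAD 2  -> [-2, 10]
NEG     -> [-2, -10]
LOAD 0  -> [-2, -10, 10]
PUSH 9  -> [-2, -10, 10, 9]
GT      -> [-2, -10, 1]
DUP     -> [-2, -10, 1, 1]

[-2, -10, 1, 1]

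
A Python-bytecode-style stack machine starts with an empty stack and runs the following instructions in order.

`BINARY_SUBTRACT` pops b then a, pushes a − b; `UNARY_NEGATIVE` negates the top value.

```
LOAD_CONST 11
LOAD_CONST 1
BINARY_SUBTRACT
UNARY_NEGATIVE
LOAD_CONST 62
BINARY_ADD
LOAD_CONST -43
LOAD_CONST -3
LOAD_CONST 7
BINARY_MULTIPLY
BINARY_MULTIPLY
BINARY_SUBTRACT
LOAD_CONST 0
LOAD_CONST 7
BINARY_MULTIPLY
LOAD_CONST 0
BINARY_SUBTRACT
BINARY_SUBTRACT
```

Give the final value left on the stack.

LOAD_CONST 11   → [11]
LOAD_CONST 1    → [11, 1]
BINARY_SUBTRACT → [10]
UNARY_NEGATIVE  → [-10]
LOAD_CONST 62   → [-10, 62]
BINARY_ADD      → [52]
LOAD_CONST -43  → [52, -43]
LOAD_CONST -3   → [52, -43, -3]
LOAD_CONST 7    → [52, -43, -3, 7]
BINARY_MULTIPLY → [52, -43, -21]
BINARY_MULTIPLY → [52, 903]
BINARY_SUBTRACT → [-851]
LOAD_CONST 0    → [-851, 0]
LOAD_CONST 7    → [-851, 0, 7]
BINARY_MULTIPLY → [-851, 0]
LOAD_CONST 0    → [-851, 0, 0]
BINARY_SUBTRACT → [-851, 0]
BINARY_SUBTRACT → [-851]

-851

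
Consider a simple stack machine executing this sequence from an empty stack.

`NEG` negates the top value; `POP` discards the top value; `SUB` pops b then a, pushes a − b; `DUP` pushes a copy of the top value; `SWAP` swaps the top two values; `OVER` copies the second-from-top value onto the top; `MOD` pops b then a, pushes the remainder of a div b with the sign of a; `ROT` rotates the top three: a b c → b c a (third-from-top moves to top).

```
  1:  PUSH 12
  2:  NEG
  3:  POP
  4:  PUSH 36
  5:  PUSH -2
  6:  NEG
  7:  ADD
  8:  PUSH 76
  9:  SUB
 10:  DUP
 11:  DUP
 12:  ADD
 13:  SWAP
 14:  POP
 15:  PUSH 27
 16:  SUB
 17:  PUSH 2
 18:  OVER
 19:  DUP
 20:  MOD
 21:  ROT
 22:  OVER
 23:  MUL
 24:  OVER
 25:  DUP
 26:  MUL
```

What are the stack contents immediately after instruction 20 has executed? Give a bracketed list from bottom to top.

[-103, 2, 0]

PUSH 12  12
NEG      -12
POP      (empty)
PUSH 36  36
PUSH -2  36 -2
NEG      36 2
ADD      38
PUSH 76  38 76
SUB      -38
DUP      -38 -38
DUP      -38 -38 -38
ADD      -38 -76
SWAP     -76 -38
POP      -76
PUSH 27  -76 27
SUB      -103
PUSH 2   -103 2
OVER     -103 2 -103
DUP      -103 2 -103 -103
MOD      -103 2 0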